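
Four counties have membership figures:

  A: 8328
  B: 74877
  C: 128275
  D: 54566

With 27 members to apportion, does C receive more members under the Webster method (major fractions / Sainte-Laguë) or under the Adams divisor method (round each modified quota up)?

Webster

Webster: A 1, B 8, C 13, D 5.
Adams: A 1, B 8, C 12, D 6.
C gets 13 under Webster and 12 under Adams.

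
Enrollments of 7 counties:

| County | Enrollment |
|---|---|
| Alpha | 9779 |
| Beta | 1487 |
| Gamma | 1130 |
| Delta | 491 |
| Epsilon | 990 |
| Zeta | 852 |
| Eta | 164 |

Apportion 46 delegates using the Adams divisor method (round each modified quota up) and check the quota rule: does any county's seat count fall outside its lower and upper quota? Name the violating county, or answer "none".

Alpha

Standard quotas: Alpha 30.204, Beta 4.593, Gamma 3.490, Delta 1.517, Epsilon 3.058, Zeta 2.632, Eta 0.507.
Adams allocation: Alpha 28, Beta 5, Gamma 4, Delta 2, Epsilon 3, Zeta 3, Eta 1.
Alpha has quota 30.204 (lower 30, upper 31) but receives 28 — outside the quota interval.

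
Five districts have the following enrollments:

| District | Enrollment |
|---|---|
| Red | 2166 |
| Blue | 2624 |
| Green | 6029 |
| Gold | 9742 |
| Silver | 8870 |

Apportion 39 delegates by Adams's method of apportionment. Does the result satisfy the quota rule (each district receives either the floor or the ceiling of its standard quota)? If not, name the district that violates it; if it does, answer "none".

Standard quotas: Red 2.870, Blue 3.477, Green 7.989, Gold 12.909, Silver 11.754.
Adams allocation: Red 3, Blue 4, Green 8, Gold 13, Silver 11.
Every allocation lies between the lower and upper quota.

none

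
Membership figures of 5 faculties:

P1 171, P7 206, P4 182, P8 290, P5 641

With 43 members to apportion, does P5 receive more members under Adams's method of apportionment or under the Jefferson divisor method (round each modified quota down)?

Adams: P1 5, P7 6, P4 6, P8 8, P5 18.
Jefferson: P1 5, P7 6, P4 5, P8 8, P5 19.
P5 gets 18 under Adams and 19 under Jefferson.

Jefferson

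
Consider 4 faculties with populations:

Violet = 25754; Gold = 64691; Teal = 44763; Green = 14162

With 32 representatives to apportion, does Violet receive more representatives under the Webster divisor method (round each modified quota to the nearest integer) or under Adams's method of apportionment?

Webster: Violet 5, Gold 14, Teal 10, Green 3.
Adams: Violet 6, Gold 14, Teal 9, Green 3.
Violet gets 5 under Webster and 6 under Adams.

Adams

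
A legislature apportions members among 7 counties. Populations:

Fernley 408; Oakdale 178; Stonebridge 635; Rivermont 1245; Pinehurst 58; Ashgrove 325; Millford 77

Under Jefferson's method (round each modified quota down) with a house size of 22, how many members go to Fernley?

3

Standard divisor 2926/22 ≈ 133; standard quotas: Fernley 3.068, Oakdale 1.338, Stonebridge 4.774, Rivermont 9.361, Pinehurst 0.436, Ashgrove 2.444, Millford 0.579.
Rounding down gives 3, 1, 4, 9, 0, 2, 0 = 19 seats, so the divisor must be adjusted.
With modified divisor 110: modified quotas Fernley 3.709, Oakdale 1.618, Stonebridge 5.773, Rivermont 11.318, Pinehurst 0.527, Ashgrove 2.955, Millford 0.700.
Rounding down: Fernley 3, Oakdale 1, Stonebridge 5, Rivermont 11, Pinehurst 0, Ashgrove 2, Millford 0 (total 22).
Fernley receives 3.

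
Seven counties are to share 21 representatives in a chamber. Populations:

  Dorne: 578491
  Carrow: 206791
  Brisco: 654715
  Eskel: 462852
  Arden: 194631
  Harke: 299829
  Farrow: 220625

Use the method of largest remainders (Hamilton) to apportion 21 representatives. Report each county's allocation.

Dorne 5, Carrow 2, Brisco 5, Eskel 4, Arden 1, Harke 2, Farrow 2

The standard divisor is 2617934/21 ≈ 124663.524.
Standard quotas: Dorne 4.6404, Carrow 1.6588, Brisco 5.2519, Eskel 3.7128, Arden 1.5613, Harke 2.4051, Farrow 1.7698.
Lower quotas: Dorne 4, Carrow 1, Brisco 5, Eskel 3, Arden 1, Harke 2, Farrow 1 (sum 17, leaving 4 seats).
Remainders in descending order: Farrow 0.7698, Eskel 0.7128, Carrow 0.6588, Dorne 0.6404, Arden 0.5613, Harke 0.4051, Brisco 0.2519.
Largest remainders: Farrow, Eskel, Carrow, Dorne receive the extra seats.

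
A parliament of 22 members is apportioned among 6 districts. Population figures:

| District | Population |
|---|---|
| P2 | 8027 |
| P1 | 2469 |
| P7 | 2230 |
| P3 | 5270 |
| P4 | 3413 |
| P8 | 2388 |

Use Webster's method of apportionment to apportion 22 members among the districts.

P2=8, P1=2, P7=2, P3=5, P4=3, P8=2

Standard divisor 23797/22 ≈ 1081.682; standard quotas: P2 7.421, P1 2.283, P7 2.062, P3 4.872, P4 3.155, P8 2.208.
Rounding to the nearest integer gives 7, 2, 2, 5, 3, 2 = 21 seats, so the divisor must be adjusted.
With modified divisor 1000: modified quotas P2 8.027, P1 2.469, P7 2.230, P3 5.270, P4 3.413, P8 2.388.
Rounding to the nearest integer: P2 8, P1 2, P7 2, P3 5, P4 3, P8 2 (total 22).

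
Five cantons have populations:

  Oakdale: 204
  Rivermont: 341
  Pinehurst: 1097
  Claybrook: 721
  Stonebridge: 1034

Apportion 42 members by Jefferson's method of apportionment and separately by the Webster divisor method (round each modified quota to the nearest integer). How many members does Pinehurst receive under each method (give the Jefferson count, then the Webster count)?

Jefferson: Oakdale 2, Rivermont 4, Pinehurst 14, Claybrook 9, Stonebridge 13.
Webster: Oakdale 3, Rivermont 4, Pinehurst 13, Claybrook 9, Stonebridge 13.
Pinehurst gets 14 under Jefferson and 13 under Webster.

14 and 13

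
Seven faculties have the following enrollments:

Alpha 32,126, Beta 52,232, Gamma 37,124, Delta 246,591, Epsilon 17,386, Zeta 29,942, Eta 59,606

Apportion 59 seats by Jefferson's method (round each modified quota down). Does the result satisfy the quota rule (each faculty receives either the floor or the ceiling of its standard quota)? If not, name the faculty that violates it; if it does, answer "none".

Delta

Standard quotas: Alpha 3.990, Beta 6.488, Gamma 4.611, Delta 30.629, Epsilon 2.159, Zeta 3.719, Eta 7.404.
Jefferson allocation: Alpha 4, Beta 6, Gamma 4, Delta 32, Epsilon 2, Zeta 4, Eta 7.
Delta has quota 30.629 (lower 30, upper 31) but receives 32 — outside the quota interval.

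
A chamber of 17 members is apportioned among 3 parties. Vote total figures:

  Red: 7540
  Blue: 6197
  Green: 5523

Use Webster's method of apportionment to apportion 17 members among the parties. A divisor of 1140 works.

Red 7, Blue 5, Green 5

With modified divisor 1140: modified quotas Red 6.614, Blue 5.436, Green 4.845.
Rounding to the nearest integer: Red 7, Blue 5, Green 5 (total 17).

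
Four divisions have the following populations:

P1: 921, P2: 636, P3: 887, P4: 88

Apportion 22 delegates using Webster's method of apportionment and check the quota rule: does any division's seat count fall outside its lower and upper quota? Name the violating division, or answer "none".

none

Standard quotas: P1 8.002, P2 5.526, P3 7.707, P4 0.765.
Webster allocation: P1 8, P2 5, P3 8, P4 1.
Every allocation lies between the lower and upper quota.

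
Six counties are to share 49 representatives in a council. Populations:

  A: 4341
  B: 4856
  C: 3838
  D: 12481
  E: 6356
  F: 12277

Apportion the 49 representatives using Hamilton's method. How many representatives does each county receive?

The standard divisor is 44149/49 = 901.
Standard quotas: A 4.8180, B 5.3896, C 4.2597, D 13.8524, E 7.0544, F 13.6260.
Lower quotas: A 4, B 5, C 4, D 13, E 7, F 13 (sum 46, leaving 3 seats).
Remainders in descending order: D 0.8524, A 0.8180, F 0.6260, B 0.3896, C 0.2597, E 0.0544.
Largest remainders: D, A, F receive the extra seats.

A: 5; B: 5; C: 4; D: 14; E: 7; F: 14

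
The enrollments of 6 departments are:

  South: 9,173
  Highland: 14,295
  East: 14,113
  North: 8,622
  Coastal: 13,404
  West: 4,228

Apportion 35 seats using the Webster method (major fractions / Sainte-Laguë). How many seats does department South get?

Standard divisor 63835/35 ≈ 1823.857; standard quotas: South 5.029, Highland 7.838, East 7.738, North 4.727, Coastal 7.349, West 2.318.
Rounding to the nearest integer gives South 5, Highland 8, East 8, North 5, Coastal 7, West 2 — total 35, matching the house size, so no adjustment is needed.
South receives 5.

5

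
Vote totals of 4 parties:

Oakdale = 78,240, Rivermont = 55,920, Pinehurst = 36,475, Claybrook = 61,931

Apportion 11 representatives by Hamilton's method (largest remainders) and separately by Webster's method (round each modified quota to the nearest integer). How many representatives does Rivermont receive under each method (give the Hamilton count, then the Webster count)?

Hamilton: Oakdale 4, Rivermont 2, Pinehurst 2, Claybrook 3.
Webster: Oakdale 3, Rivermont 3, Pinehurst 2, Claybrook 3.
Rivermont gets 2 under Hamilton and 3 under Webster.

2 and 3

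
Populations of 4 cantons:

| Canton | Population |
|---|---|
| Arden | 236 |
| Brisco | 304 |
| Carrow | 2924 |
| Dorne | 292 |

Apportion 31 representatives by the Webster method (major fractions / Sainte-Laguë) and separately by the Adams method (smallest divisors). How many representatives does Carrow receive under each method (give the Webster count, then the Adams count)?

Webster: Arden 2, Brisco 3, Carrow 24, Dorne 2.
Adams: Arden 2, Brisco 3, Carrow 23, Dorne 3.
Carrow gets 24 under Webster and 23 under Adams.

24 and 23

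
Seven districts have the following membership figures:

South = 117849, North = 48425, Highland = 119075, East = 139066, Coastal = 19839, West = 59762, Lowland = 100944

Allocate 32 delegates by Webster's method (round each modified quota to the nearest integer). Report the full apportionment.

Standard divisor 604960/32 ≈ 18905; standard quotas: South 6.234, North 2.561, Highland 6.299, East 7.356, Coastal 1.049, West 3.161, Lowland 5.340.
Rounding to the nearest integer gives 6, 3, 6, 7, 1, 3, 5 = 31 seats, so the divisor must be adjusted.
With modified divisor 18450: modified quotas South 6.387, North 2.625, Highland 6.454, East 7.537, Coastal 1.075, West 3.239, Lowland 5.471.
Rounding to the nearest integer: South 6, North 3, Highland 6, East 8, Coastal 1, West 3, Lowland 5 (total 32).

South: 6; North: 3; Highland: 6; East: 8; Coastal: 1; West: 3; Lowland: 5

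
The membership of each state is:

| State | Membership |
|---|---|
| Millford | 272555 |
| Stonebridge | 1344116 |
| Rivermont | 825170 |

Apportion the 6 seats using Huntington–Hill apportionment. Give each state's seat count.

With divisor 468373: modified quotas Millford 0.582, Stonebridge 2.870, Rivermont 1.762.
Geometric-mean thresholds: Millford (min 1), Stonebridge √(2·3)=2.449, Rivermont √(1·2)=1.414.
Each quota rounded against its threshold gives Millford 1, Stonebridge 3, Rivermont 2 (total 6).

Millford 1; Stonebridge 3; Rivermont 2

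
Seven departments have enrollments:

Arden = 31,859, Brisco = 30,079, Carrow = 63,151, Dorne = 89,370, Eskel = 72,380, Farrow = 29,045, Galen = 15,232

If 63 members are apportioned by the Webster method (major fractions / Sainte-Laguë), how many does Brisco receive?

6

Standard divisor 331116/63 ≈ 5255.81; standard quotas: Arden 6.062, Brisco 5.723, Carrow 12.015, Dorne 17.004, Eskel 13.771, Farrow 5.526, Galen 2.898.
Rounding to the nearest integer gives 6, 6, 12, 17, 14, 6, 3 = 64 seats, so the divisor must be adjusted.
With modified divisor 5320: modified quotas Arden 5.989, Brisco 5.654, Carrow 11.870, Dorne 16.799, Eskel 13.605, Farrow 5.460, Galen 2.863.
Rounding to the nearest integer: Arden 6, Brisco 6, Carrow 12, Dorne 17, Eskel 14, Farrow 5, Galen 3 (total 63).
Brisco receives 6.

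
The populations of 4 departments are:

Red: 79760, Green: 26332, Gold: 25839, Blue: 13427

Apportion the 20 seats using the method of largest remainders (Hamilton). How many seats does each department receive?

Red: 11; Green: 4; Gold: 3; Blue: 2

Total 145358; standard divisor 145358/20 ≈ 7267.9.
Standard quotas: Red 10.9743, Green 3.6231, Gold 3.5552, Blue 1.8474.
Lower quotas: Red 10, Green 3, Gold 3, Blue 1 (sum 17, leaving 3 seats).
Remainders in descending order: Red 0.9743, Blue 0.8474, Green 0.6231, Gold 0.5552.
Largest remainders: Red, Blue, Green receive the extra seats.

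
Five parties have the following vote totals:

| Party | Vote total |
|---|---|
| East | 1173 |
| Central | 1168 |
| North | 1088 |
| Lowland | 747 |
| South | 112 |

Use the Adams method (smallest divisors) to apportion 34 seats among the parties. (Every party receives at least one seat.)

East=9, Central=9, North=9, Lowland=6, South=1

Standard divisor 4288/34 ≈ 126.118; standard quotas: East 9.301, Central 9.261, North 8.627, Lowland 5.923, South 0.888.
Rounding up gives 10, 10, 9, 6, 1 = 36 seats, so the divisor must be adjusted.
With modified divisor 133: modified quotas East 8.820, Central 8.782, North 8.180, Lowland 5.617, South 0.842.
Rounding up: East 9, Central 9, North 9, Lowland 6, South 1 (total 34).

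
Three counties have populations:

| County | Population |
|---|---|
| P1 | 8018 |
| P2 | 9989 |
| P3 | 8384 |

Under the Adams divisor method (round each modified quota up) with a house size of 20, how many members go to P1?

Standard divisor 26391/20 ≈ 1319.55; standard quotas: P1 6.076, P2 7.570, P3 6.354.
Rounding up gives 7, 8, 7 = 22 seats, so the divisor must be adjusted.
With modified divisor 1410: modified quotas P1 5.687, P2 7.084, P3 5.946.
Rounding up: P1 6, P2 8, P3 6 (total 20).
P1 receives 6.

6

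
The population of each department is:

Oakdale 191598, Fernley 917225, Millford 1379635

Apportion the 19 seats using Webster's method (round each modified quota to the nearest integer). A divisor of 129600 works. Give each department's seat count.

Oakdale 1, Fernley 7, Millford 11

With modified divisor 129600: modified quotas Oakdale 1.478, Fernley 7.077, Millford 10.645.
Rounding to the nearest integer: Oakdale 1, Fernley 7, Millford 11 (total 19).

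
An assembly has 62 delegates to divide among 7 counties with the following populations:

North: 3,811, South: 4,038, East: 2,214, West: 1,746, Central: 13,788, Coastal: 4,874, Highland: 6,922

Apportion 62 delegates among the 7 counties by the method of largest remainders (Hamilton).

Total 37393; standard divisor 37393/62 ≈ 603.113.
Standard quotas: North 6.3189, South 6.6953, East 3.6710, West 2.8950, Central 22.8614, Coastal 8.0814, Highland 11.4771.
Lower quotas: North 6, South 6, East 3, West 2, Central 22, Coastal 8, Highland 11 (sum 58, leaving 4 seats).
Remainders in descending order: West 0.8950, Central 0.8614, South 0.6953, East 0.6710, Highland 0.4771, North 0.3189, Coastal 0.0814.
The surplus seats go to West, Central, South, East.

North 6; South 7; East 4; West 3; Central 23; Coastal 8; Highland 11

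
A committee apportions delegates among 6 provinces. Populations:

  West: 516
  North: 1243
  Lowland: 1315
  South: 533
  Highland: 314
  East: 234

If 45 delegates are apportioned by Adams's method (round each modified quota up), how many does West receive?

Standard divisor 4155/45 ≈ 92.333; standard quotas: West 5.588, North 13.462, Lowland 14.242, South 5.773, Highland 3.401, East 2.534.
Rounding up gives 6, 14, 15, 6, 4, 3 = 48 seats, so the divisor must be adjusted.
With modified divisor 102: modified quotas West 5.059, North 12.186, Lowland 12.892, South 5.225, Highland 3.078, East 2.294.
Rounding up: West 6, North 13, Lowland 13, South 6, Highland 4, East 3 (total 45).
West receives 6.

6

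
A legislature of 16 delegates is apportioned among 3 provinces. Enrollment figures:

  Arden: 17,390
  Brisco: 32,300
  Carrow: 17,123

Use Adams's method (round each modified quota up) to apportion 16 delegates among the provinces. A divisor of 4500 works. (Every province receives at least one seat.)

With modified divisor 4500: modified quotas Arden 3.864, Brisco 7.178, Carrow 3.805.
Rounding up: Arden 4, Brisco 8, Carrow 4 (total 16).

Arden=4; Brisco=8; Carrow=4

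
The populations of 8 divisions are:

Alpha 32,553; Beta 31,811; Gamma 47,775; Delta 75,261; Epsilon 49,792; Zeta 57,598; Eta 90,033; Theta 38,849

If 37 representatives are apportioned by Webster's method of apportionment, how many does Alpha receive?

3

Standard divisor 423672/37 ≈ 11450.595; standard quotas: Alpha 2.843, Beta 2.778, Gamma 4.172, Delta 6.573, Epsilon 4.348, Zeta 5.030, Eta 7.863, Theta 3.393.
Rounding to the nearest integer gives Alpha 3, Beta 3, Gamma 4, Delta 7, Epsilon 4, Zeta 5, Eta 8, Theta 3 — total 37, matching the house size, so no adjustment is needed.
Alpha receives 3.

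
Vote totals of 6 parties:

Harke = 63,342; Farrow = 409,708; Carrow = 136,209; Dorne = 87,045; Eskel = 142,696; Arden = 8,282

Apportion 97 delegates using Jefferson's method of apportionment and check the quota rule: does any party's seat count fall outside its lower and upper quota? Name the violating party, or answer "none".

Farrow

Standard quotas: Harke 7.252, Farrow 46.905, Carrow 15.594, Dorne 9.965, Eskel 16.336, Arden 0.948.
Jefferson allocation: Harke 7, Farrow 48, Carrow 16, Dorne 10, Eskel 16, Arden 0.
Farrow has quota 46.905 (lower 46, upper 47) but receives 48 — outside the quota interval.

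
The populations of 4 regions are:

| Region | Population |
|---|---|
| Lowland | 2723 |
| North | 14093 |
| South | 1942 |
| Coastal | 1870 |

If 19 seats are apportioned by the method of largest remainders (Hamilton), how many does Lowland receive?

2

Total 20628; standard divisor 20628/19 ≈ 1085.684.
Standard quotas: Lowland 2.5081, North 12.9808, South 1.7887, Coastal 1.7224.
Lower quotas: Lowland 2, North 12, South 1, Coastal 1 (sum 16, leaving 3 seats).
Remainders in descending order: North 0.9808, South 0.7887, Coastal 0.7224, Lowland 0.5081.
Largest remainders: North, South, Coastal receive the extra seats.
Lowland receives 2.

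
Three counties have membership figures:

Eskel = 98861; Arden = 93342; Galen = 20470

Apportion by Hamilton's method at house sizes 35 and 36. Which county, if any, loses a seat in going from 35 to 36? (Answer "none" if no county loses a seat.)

At 35 seats: Eskel 16, Arden 15, Galen 4.
At 36 seats: Eskel 17, Arden 16, Galen 3.
Galen drops from 4 to 3.

Galen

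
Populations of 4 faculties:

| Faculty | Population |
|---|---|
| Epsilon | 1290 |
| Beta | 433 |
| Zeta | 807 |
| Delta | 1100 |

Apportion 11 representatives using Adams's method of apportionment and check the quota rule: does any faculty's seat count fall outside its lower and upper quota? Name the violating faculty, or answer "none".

Standard quotas: Epsilon 3.909, Beta 1.312, Zeta 2.445, Delta 3.333.
Adams allocation: Epsilon 4, Beta 2, Zeta 2, Delta 3.
Every allocation lies between the lower and upper quota.

none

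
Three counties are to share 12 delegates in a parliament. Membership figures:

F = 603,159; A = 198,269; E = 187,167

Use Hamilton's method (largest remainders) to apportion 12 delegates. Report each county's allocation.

The standard divisor is 988595/12 ≈ 82382.917.
Standard quotas: F 7.3214, A 2.4067, E 2.2719.
Lower quotas: F 7, A 2, E 2 (sum 11, leaving 1 seat).
Remainders in descending order: A 0.4067, F 0.3214, E 0.2719.
Largest remainder: A receives the extra seat.

F 7, A 3, E 2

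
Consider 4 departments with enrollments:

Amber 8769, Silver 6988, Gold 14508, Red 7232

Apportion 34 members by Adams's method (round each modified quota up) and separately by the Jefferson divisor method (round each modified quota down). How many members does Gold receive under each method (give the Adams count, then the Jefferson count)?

Adams: Amber 8, Silver 6, Gold 13, Red 7.
Jefferson: Amber 8, Silver 6, Gold 14, Red 6.
Gold gets 13 under Adams and 14 under Jefferson.

13 and 14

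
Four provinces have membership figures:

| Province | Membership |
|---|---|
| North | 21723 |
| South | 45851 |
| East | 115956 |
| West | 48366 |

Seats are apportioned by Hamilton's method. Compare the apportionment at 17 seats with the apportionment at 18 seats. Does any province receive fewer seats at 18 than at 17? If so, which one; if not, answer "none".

none

At 17 seats: North 2, South 3, East 8, West 4.
At 18 seats: North 2, South 3, East 9, West 4.
No province's allocation decreased.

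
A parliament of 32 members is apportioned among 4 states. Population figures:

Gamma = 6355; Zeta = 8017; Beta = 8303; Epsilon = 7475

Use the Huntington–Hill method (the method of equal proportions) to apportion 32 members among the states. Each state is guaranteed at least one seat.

With divisor 962: modified quotas Gamma 6.606, Zeta 8.334, Beta 8.631, Epsilon 7.770.
Geometric-mean thresholds: Gamma √(6·7)=6.481, Zeta √(8·9)=8.485, Beta √(8·9)=8.485, Epsilon √(7·8)=7.483.
Each quota rounded against its threshold gives Gamma 7, Zeta 8, Beta 9, Epsilon 8 (total 32).

Gamma=7, Zeta=8, Beta=9, Epsilon=8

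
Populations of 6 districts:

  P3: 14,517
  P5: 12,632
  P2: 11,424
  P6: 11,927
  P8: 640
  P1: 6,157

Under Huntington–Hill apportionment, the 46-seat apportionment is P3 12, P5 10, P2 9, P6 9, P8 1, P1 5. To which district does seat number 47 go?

P6

Priority for the next seat is population ÷ (√(s·(s+1))).
Priorities: P3 1162.290, P5 1204.414, P2 1204.195, P6 1257.216, P8 452.548, P1 1124.109.
Highest priority: P6.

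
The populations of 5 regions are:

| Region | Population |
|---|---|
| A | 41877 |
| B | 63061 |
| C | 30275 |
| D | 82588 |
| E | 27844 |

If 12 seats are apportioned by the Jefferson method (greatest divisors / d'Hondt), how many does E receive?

Standard divisor 245645/12 ≈ 20470.417; standard quotas: A 2.046, B 3.081, C 1.479, D 4.035, E 1.360.
Rounding down gives 2, 3, 1, 4, 1 = 11 seats, so the divisor must be adjusted.
With modified divisor 16100: modified quotas A 2.601, B 3.917, C 1.880, D 5.130, E 1.729.
Rounding down: A 2, B 3, C 1, D 5, E 1 (total 12).
E receives 1.

1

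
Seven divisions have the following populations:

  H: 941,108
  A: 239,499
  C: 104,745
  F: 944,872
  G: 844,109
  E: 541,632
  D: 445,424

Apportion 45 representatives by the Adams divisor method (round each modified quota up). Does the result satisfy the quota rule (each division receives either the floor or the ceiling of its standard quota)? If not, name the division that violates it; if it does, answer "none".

none

Standard quotas: H 10.427, A 2.654, C 1.161, F 10.469, G 9.353, E 6.001, D 4.935.
Adams allocation: H 10, A 3, C 2, F 10, G 9, E 6, D 5.
Every allocation lies between the lower and upper quota.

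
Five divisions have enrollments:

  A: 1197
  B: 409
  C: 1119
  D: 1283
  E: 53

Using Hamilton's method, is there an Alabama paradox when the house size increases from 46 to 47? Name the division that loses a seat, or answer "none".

At 46 seats: A 13, B 5, C 13, D 14, E 1.
At 47 seats: A 14, B 5, C 13, D 15, E 0.
E drops from 1 to 0.

E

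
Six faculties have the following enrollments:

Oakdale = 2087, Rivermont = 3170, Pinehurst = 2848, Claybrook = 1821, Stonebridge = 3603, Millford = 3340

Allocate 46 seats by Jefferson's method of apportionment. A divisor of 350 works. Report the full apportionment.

With modified divisor 350: modified quotas Oakdale 5.963, Rivermont 9.057, Pinehurst 8.137, Claybrook 5.203, Stonebridge 10.294, Millford 9.543.
Rounding down: Oakdale 5, Rivermont 9, Pinehurst 8, Claybrook 5, Stonebridge 10, Millford 9 (total 46).

Oakdale=5; Rivermont=9; Pinehurst=8; Claybrook=5; Stonebridge=10; Millford=9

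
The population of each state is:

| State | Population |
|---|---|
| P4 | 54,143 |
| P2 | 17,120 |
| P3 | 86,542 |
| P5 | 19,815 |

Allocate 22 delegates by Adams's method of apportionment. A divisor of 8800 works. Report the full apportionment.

P4 7, P2 2, P3 10, P5 3

With modified divisor 8800: modified quotas P4 6.153, P2 1.945, P3 9.834, P5 2.252.
Rounding up: P4 7, P2 2, P3 10, P5 3 (total 22).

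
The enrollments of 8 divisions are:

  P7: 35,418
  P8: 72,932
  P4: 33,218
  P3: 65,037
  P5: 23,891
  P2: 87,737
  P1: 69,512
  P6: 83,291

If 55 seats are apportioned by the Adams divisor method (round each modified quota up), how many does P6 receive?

10

Standard divisor 471036/55 ≈ 8564.291; standard quotas: P7 4.136, P8 8.516, P4 3.879, P3 7.594, P5 2.790, P2 10.245, P1 8.116, P6 9.725.
Rounding up gives 5, 9, 4, 8, 3, 11, 9, 10 = 59 seats, so the divisor must be adjusted.
With modified divisor 9200: modified quotas P7 3.850, P8 7.927, P4 3.611, P3 7.069, P5 2.597, P2 9.537, P1 7.556, P6 9.053.
Rounding up: P7 4, P8 8, P4 4, P3 8, P5 3, P2 10, P1 8, P6 10 (total 55).
P6 receives 10.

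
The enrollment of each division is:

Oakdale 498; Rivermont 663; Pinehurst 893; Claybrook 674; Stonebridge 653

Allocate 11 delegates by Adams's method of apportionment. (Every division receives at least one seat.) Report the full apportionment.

Standard divisor 3381/11 ≈ 307.364; standard quotas: Oakdale 1.620, Rivermont 2.157, Pinehurst 2.905, Claybrook 2.193, Stonebridge 2.125.
Rounding up gives 2, 3, 3, 3, 3 = 14 seats, so the divisor must be adjusted.
With modified divisor 400: modified quotas Oakdale 1.245, Rivermont 1.657, Pinehurst 2.232, Claybrook 1.685, Stonebridge 1.633.
Rounding up: Oakdale 2, Rivermont 2, Pinehurst 3, Claybrook 2, Stonebridge 2 (total 11).

Oakdale=2, Rivermont=2, Pinehurst=3, Claybrook=2, Stonebridge=2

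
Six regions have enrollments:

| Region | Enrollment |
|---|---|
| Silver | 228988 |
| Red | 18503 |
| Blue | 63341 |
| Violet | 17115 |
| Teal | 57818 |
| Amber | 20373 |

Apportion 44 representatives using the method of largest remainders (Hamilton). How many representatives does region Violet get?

2

Standard divisor: 406138 ÷ 44 ≈ 9230.409.
Standard quotas: Silver 24.8080, Red 2.0046, Blue 6.8622, Violet 1.8542, Teal 6.2639, Amber 2.2072.
Lower quotas: Silver 24, Red 2, Blue 6, Violet 1, Teal 6, Amber 2 (sum 41, leaving 3 seats).
Remainders in descending order: Blue 0.8622, Violet 0.8542, Silver 0.8080, Teal 0.2639, Amber 0.2072, Red 0.0046.
Largest remainders: Blue, Violet, Silver receive the extra seats.
Violet receives 2.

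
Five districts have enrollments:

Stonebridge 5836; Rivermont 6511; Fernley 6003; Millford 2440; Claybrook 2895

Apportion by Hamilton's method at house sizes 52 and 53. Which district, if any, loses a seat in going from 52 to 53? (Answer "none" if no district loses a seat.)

At 52 seats: Stonebridge 13, Rivermont 14, Fernley 13, Millford 6, Claybrook 6.
At 53 seats: Stonebridge 13, Rivermont 15, Fernley 13, Millford 5, Claybrook 7.
Millford drops from 6 to 5.

Millford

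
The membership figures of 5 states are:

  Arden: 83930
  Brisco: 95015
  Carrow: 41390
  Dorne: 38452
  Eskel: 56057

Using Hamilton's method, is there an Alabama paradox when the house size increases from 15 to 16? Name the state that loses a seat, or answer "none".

none

At 15 seats: Arden 4, Brisco 4, Carrow 2, Dorne 2, Eskel 3.
At 16 seats: Arden 4, Brisco 5, Carrow 2, Dorne 2, Eskel 3.
No state's allocation decreased.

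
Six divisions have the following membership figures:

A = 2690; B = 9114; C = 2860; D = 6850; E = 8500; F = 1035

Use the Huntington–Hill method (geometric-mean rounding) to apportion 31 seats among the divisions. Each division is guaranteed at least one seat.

A 3, B 9, C 3, D 7, E 8, F 1

With divisor 1029: modified quotas A 2.614, B 8.857, C 2.779, D 6.657, E 8.260, F 1.006.
Geometric-mean thresholds: A √(2·3)=2.449, B √(8·9)=8.485, C √(2·3)=2.449, D √(6·7)=6.481, E √(8·9)=8.485, F √(1·2)=1.414.
Each quota rounded against its threshold gives A 3, B 9, C 3, D 7, E 8, F 1 (total 31).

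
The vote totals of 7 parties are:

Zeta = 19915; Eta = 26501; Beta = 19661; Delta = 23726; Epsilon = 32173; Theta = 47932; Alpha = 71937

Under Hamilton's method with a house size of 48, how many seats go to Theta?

10

Total 241845; standard divisor 241845/48 ≈ 5038.438.
Standard quotas: Zeta 3.9526, Eta 5.2598, Beta 3.9022, Delta 4.7090, Epsilon 6.3855, Theta 9.5133, Alpha 14.2776.
Lower quotas: Zeta 3, Eta 5, Beta 3, Delta 4, Epsilon 6, Theta 9, Alpha 14 (sum 44, leaving 4 seats).
Remainders in descending order: Zeta 0.9526, Beta 0.9022, Delta 0.7090, Theta 0.5133, Epsilon 0.3855, Alpha 0.2776, Eta 0.2598.
The surplus seats go to Zeta, Beta, Delta, Theta.
Theta receives 10.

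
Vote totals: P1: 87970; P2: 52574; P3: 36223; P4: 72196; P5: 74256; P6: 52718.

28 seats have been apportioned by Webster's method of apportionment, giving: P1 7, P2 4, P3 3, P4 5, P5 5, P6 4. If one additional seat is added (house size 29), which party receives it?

P5

Priority for the next seat is population ÷ (current seats + 0.5).
Priorities: P1 11729.333, P2 11683.111, P3 10349.429, P4 13126.545, P5 13501.091, P6 11715.111.
Highest priority: P5.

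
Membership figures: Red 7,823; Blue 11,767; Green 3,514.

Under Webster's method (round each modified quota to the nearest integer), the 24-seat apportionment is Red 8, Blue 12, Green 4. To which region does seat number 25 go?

Blue

Priority for the next seat is population ÷ (current seats + 0.5).
Priorities: Red 920.353, Blue 941.360, Green 780.889.
Highest priority: Blue.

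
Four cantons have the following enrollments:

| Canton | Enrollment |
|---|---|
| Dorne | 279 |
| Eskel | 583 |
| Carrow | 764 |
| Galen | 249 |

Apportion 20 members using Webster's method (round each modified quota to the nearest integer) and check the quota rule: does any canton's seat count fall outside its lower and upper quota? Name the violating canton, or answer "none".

Standard quotas: Dorne 2.976, Eskel 6.219, Carrow 8.149, Galen 2.656.
Webster allocation: Dorne 3, Eskel 6, Carrow 8, Galen 3.
Every allocation lies between the lower and upper quota.

none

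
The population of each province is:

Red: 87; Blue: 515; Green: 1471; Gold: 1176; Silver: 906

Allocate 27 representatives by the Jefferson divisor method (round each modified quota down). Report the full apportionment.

Red 0, Blue 3, Green 10, Gold 8, Silver 6

Standard divisor 4155/27 ≈ 153.889; standard quotas: Red 0.565, Blue 3.347, Green 9.559, Gold 7.642, Silver 5.887.
Rounding down gives 0, 3, 9, 7, 5 = 24 seats, so the divisor must be adjusted.
With modified divisor 140: modified quotas Red 0.621, Blue 3.679, Green 10.507, Gold 8.400, Silver 6.471.
Rounding down: Red 0, Blue 3, Green 10, Gold 8, Silver 6 (total 27).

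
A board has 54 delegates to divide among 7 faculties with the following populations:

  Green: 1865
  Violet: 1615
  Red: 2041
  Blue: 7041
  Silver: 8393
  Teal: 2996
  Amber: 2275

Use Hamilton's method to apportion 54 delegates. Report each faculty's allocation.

Green 4, Violet 3, Red 4, Blue 15, Silver 17, Teal 6, Amber 5

Standard divisor: 26226 ÷ 54 ≈ 485.667.
Standard quotas: Green 3.8401, Violet 3.3253, Red 4.2025, Blue 14.4976, Silver 17.2814, Teal 6.1688, Amber 4.6843.
Lower quotas: Green 3, Violet 3, Red 4, Blue 14, Silver 17, Teal 6, Amber 4 (sum 51, leaving 3 seats).
Remainders in descending order: Green 0.8401, Amber 0.6843, Blue 0.4976, Violet 0.3253, Silver 0.2814, Red 0.2025, Teal 0.1688.
The surplus seats go to Green, Amber, Blue.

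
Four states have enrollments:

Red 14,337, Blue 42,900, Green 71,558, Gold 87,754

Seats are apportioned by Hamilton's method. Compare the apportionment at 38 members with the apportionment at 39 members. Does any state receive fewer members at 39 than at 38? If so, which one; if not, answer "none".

none

At 38 seats: Red 2, Blue 8, Green 13, Gold 15.
At 39 seats: Red 2, Blue 8, Green 13, Gold 16.
No state's allocation decreased.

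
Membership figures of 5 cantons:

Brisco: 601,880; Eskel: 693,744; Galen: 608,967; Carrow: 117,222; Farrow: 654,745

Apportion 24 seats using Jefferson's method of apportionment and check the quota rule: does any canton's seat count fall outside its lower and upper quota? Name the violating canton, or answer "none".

none

Standard quotas: Brisco 5.397, Eskel 6.221, Galen 5.460, Carrow 1.051, Farrow 5.871.
Jefferson allocation: Brisco 5, Eskel 6, Galen 6, Carrow 1, Farrow 6.
Every allocation lies between the lower and upper quota.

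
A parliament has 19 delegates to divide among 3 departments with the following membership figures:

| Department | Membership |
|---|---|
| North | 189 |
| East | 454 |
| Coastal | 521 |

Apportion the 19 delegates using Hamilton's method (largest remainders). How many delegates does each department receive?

North: 3, East: 7, Coastal: 9

Total 1164; standard divisor 1164/19 ≈ 61.263.
Standard quotas: North 3.085, East 7.411, Coastal 8.504.
Lower quotas: North 3, East 7, Coastal 8 (sum 18, leaving 1 seat).
Remainders in descending order: Coastal 0.504, East 0.411, North 0.085.
Largest remainder: Coastal receives the extra seat.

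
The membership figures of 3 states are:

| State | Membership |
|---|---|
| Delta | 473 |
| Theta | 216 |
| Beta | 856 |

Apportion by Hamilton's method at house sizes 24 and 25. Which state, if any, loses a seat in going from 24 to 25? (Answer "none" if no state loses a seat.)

At 24 seats: Delta 7, Theta 4, Beta 13.
At 25 seats: Delta 8, Theta 3, Beta 14.
Theta drops from 4 to 3.

Theta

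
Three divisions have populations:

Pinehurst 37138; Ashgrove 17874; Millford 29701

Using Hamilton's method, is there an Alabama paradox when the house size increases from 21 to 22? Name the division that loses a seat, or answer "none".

At 21 seats: Pinehurst 9, Ashgrove 5, Millford 7.
At 22 seats: Pinehurst 10, Ashgrove 4, Millford 8.
Ashgrove drops from 5 to 4.

Ashgrove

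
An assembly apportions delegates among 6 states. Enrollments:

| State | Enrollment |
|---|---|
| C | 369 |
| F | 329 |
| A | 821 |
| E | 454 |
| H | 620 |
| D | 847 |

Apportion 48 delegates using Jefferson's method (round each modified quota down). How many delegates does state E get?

Standard divisor 3440/48 ≈ 71.667; standard quotas: C 5.149, F 4.591, A 11.456, E 6.335, H 8.651, D 11.819.
Rounding down gives 5, 4, 11, 6, 8, 11 = 45 seats, so the divisor must be adjusted.
With modified divisor 67: modified quotas C 5.507, F 4.910, A 12.254, E 6.776, H 9.254, D 12.642.
Rounding down: C 5, F 4, A 12, E 6, H 9, D 12 (total 48).
E receives 6.

6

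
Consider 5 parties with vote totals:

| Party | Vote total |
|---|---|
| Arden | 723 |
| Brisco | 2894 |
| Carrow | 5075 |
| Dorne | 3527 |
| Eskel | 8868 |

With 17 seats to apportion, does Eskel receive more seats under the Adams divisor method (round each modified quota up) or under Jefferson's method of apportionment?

Jefferson

Adams: Arden 1, Brisco 2, Carrow 4, Dorne 3, Eskel 7.
Jefferson: Arden 0, Brisco 2, Carrow 4, Dorne 3, Eskel 8.
Eskel gets 7 under Adams and 8 under Jefferson.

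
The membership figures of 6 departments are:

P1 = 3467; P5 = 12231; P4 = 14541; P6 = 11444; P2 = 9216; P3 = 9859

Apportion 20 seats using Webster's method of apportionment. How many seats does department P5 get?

Standard divisor 60758/20 ≈ 3037.9; standard quotas: P1 1.141, P5 4.026, P4 4.787, P6 3.767, P2 3.034, P3 3.245.
Rounding to the nearest integer gives P1 1, P5 4, P4 5, P6 4, P2 3, P3 3 — total 20, matching the house size, so no adjustment is needed.
P5 receives 4.

4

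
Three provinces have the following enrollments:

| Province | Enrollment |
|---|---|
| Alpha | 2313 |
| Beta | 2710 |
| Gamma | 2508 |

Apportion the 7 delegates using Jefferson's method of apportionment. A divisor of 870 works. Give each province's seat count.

Alpha 2; Beta 3; Gamma 2

With modified divisor 870: modified quotas Alpha 2.659, Beta 3.115, Gamma 2.883.
Rounding down: Alpha 2, Beta 3, Gamma 2 (total 7).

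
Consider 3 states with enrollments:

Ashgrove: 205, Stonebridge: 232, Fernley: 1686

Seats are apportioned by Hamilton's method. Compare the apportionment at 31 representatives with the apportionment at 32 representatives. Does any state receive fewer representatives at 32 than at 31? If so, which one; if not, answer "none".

none

At 31 seats: Ashgrove 3, Stonebridge 3, Fernley 25.
At 32 seats: Ashgrove 3, Stonebridge 4, Fernley 25.
No state's allocation decreased.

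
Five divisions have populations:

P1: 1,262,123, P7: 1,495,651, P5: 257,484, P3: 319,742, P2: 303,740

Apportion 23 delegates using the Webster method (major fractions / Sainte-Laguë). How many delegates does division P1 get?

Standard divisor 3638740/23 ≈ 158206.087; standard quotas: P1 7.978, P7 9.454, P5 1.628, P3 2.021, P2 1.920.
Rounding to the nearest integer gives P1 8, P7 9, P5 2, P3 2, P2 2 — total 23, matching the house size, so no adjustment is needed.
P1 receives 8.

8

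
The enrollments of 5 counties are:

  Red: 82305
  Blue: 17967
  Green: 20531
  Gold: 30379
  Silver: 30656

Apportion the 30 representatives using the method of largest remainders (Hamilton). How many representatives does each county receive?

The standard divisor is 181838/30 ≈ 6061.267.
Standard quotas: Red 13.5788, Blue 2.9642, Green 3.3872, Gold 5.0120, Silver 5.0577.
Lower quotas: Red 13, Blue 2, Green 3, Gold 5, Silver 5 (sum 28, leaving 2 seats).
Remainders in descending order: Blue 0.9642, Red 0.5788, Green 0.3872, Silver 0.0577, Gold 0.0120.
The surplus seats go to Blue, Red.

Red 14, Blue 3, Green 3, Gold 5, Silver 5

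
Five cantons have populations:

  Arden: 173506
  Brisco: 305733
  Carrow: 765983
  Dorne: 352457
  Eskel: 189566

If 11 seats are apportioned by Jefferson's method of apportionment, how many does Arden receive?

Standard divisor 1787245/11 ≈ 162476.818; standard quotas: Arden 1.068, Brisco 1.882, Carrow 4.714, Dorne 2.169, Eskel 1.167.
Rounding down gives 1, 1, 4, 2, 1 = 9 seats, so the divisor must be adjusted.
With modified divisor 140300: modified quotas Arden 1.237, Brisco 2.179, Carrow 5.460, Dorne 2.512, Eskel 1.351.
Rounding down: Arden 1, Brisco 2, Carrow 5, Dorne 2, Eskel 1 (total 11).
Arden receives 1.

1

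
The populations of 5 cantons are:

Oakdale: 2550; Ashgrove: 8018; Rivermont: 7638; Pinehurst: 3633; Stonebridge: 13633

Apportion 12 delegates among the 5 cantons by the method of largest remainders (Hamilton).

Standard divisor: 35472 ÷ 12 = 2956.
Standard quotas: Oakdale 0.8627, Ashgrove 2.7124, Rivermont 2.5839, Pinehurst 1.2290, Stonebridge 4.6120.
Lower quotas: Oakdale 0, Ashgrove 2, Rivermont 2, Pinehurst 1, Stonebridge 4 (sum 9, leaving 3 seats).
Remainders in descending order: Oakdale 0.8627, Ashgrove 0.7124, Stonebridge 0.6120, Rivermont 0.5839, Pinehurst 0.2290.
Largest remainders: Oakdale, Ashgrove, Stonebridge receive the extra seats.

Oakdale: 1, Ashgrove: 3, Rivermont: 2, Pinehurst: 1, Stonebridge: 5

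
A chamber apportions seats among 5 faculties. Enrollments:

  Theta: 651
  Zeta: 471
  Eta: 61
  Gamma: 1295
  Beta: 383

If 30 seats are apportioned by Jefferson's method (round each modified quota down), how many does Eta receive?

0

Standard divisor 2861/30 ≈ 95.367; standard quotas: Theta 6.826, Zeta 4.939, Eta 0.640, Gamma 13.579, Beta 4.016.
Rounding down gives 6, 4, 0, 13, 4 = 27 seats, so the divisor must be adjusted.
With modified divisor 90: modified quotas Theta 7.233, Zeta 5.233, Eta 0.678, Gamma 14.389, Beta 4.256.
Rounding down: Theta 7, Zeta 5, Eta 0, Gamma 14, Beta 4 (total 30).
Eta receives 0.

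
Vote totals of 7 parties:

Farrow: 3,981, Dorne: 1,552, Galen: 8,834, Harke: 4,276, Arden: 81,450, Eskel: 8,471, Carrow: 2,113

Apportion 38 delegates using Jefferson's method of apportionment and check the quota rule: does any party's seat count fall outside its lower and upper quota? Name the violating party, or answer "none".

Arden

Standard quotas: Farrow 1.367, Dorne 0.533, Galen 3.033, Harke 1.468, Arden 27.965, Eskel 2.908, Carrow 0.725.
Jefferson allocation: Farrow 1, Dorne 0, Galen 3, Harke 1, Arden 30, Eskel 3, Carrow 0.
Arden has quota 27.965 (lower 27, upper 28) but receives 30 — outside the quota interval.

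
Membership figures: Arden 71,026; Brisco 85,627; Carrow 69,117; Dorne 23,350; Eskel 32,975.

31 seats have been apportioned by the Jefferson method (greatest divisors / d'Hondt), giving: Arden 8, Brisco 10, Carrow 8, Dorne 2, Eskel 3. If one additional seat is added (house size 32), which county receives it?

Priority for the next seat is population ÷ (current seats + 1).
Priorities: Arden 7891.778, Brisco 7784.273, Carrow 7679.667, Dorne 7783.333, Eskel 8243.750.
Highest priority: Eskel.

Eskel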